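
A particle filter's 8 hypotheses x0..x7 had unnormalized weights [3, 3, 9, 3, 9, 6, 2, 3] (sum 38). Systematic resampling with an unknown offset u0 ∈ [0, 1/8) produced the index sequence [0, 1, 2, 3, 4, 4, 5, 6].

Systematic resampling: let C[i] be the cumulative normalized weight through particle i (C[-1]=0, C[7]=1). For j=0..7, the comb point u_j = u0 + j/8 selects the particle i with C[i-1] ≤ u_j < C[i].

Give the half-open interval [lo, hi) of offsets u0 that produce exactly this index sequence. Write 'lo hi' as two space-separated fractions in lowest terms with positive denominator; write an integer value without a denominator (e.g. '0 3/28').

3/152 5/152

C = [3/38, 3/19, 15/38, 9/19, 27/38, 33/38, 35/38, 1]
j=0 picked index 0: u0 ∈ [0, 3/38)
j=1 picked index 1: u0 ∈ [-7/152, 5/152)
j=2 picked index 2: u0 ∈ [-7/76, 11/76)
j=3 picked index 3: u0 ∈ [3/152, 15/152)
j=4 picked index 4: u0 ∈ [-1/38, 4/19)
j=5 picked index 4: u0 ∈ [-23/152, 13/152)
j=6 picked index 5: u0 ∈ [-3/76, 9/76)
j=7 picked index 6: u0 ∈ [-1/152, 7/152)
intersection: [3/152, 5/152)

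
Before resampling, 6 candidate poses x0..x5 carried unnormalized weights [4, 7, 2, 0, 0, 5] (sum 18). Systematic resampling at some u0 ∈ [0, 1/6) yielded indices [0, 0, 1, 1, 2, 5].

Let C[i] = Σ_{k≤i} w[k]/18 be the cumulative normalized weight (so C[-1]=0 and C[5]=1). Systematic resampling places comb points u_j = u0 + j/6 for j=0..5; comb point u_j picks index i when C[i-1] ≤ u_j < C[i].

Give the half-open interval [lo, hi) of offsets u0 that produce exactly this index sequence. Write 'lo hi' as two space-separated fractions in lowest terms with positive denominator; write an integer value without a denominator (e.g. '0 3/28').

C = [2/9, 11/18, 13/18, 13/18, 13/18, 1]
j=0 picked index 0: u0 ∈ [0, 2/9)
j=1 picked index 0: u0 ∈ [-1/6, 1/18)
j=2 picked index 1: u0 ∈ [-1/9, 5/18)
j=3 picked index 1: u0 ∈ [-5/18, 1/9)
j=4 picked index 2: u0 ∈ [-1/18, 1/18)
j=5 picked index 5: u0 ∈ [-1/9, 1/6)
intersection: [0, 1/18)

0 1/18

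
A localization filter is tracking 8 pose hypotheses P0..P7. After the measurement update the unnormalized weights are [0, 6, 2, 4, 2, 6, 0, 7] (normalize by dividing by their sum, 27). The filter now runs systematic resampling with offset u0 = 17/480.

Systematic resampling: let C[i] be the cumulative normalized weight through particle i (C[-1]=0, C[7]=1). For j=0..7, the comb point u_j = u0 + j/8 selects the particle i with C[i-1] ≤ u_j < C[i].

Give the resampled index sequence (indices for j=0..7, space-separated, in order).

C = [0, 2/9, 8/27, 4/9, 14/27, 20/27, 20/27, 1]
j=0: u_0=17/480 ∈ [0, 2/9) → index 1
j=1: u_1=77/480 ∈ [0, 2/9) → index 1
j=2: u_2=137/480 ∈ [2/9, 8/27) → index 2
j=3: u_3=197/480 ∈ [8/27, 4/9) → index 3
j=4: u_4=257/480 ∈ [14/27, 20/27) → index 5
j=5: u_5=317/480 ∈ [14/27, 20/27) → index 5
j=6: u_6=377/480 ∈ [20/27, 1) → index 7
j=7: u_7=437/480 ∈ [20/27, 1) → index 7

1 1 2 3 5 5 7 7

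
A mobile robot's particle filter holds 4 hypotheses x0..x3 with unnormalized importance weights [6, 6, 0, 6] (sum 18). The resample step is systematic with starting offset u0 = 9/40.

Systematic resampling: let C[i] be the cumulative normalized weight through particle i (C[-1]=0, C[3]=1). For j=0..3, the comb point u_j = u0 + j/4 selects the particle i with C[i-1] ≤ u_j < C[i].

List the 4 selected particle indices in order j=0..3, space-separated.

0 1 3 3

C = [1/3, 2/3, 2/3, 1]
j=0: u_0=9/40 ∈ [0, 1/3) → index 0
j=1: u_1=19/40 ∈ [1/3, 2/3) → index 1
j=2: u_2=29/40 ∈ [2/3, 1) → index 3
j=3: u_3=39/40 ∈ [2/3, 1) → index 3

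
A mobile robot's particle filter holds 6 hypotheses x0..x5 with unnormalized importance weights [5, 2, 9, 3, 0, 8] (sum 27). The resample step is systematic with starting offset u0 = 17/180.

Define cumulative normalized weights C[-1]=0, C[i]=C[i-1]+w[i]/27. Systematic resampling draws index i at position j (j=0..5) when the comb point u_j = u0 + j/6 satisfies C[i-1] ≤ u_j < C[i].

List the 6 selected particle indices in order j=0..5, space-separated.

C = [5/27, 7/27, 16/27, 19/27, 19/27, 1]
j=0: u_0=17/180 ∈ [0, 5/27) → index 0
j=1: u_1=47/180 ∈ [7/27, 16/27) → index 2
j=2: u_2=77/180 ∈ [7/27, 16/27) → index 2
j=3: u_3=107/180 ∈ [16/27, 19/27) → index 3
j=4: u_4=137/180 ∈ [19/27, 1) → index 5
j=5: u_5=167/180 ∈ [19/27, 1) → index 5

0 2 2 3 5 5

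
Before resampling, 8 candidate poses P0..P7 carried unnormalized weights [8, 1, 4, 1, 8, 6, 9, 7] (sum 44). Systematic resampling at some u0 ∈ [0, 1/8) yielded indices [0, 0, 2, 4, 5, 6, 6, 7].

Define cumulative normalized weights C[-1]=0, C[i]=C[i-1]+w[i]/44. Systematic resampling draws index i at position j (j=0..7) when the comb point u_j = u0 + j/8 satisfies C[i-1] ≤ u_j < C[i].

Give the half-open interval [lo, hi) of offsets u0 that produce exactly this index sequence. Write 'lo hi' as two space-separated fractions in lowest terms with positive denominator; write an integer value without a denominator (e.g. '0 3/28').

C = [2/11, 9/44, 13/44, 7/22, 1/2, 7/11, 37/44, 1]
j=0 picked index 0: u0 ∈ [0, 2/11)
j=1 picked index 0: u0 ∈ [-1/8, 5/88)
j=2 picked index 2: u0 ∈ [-1/22, 1/22)
j=3 picked index 4: u0 ∈ [-5/88, 1/8)
j=4 picked index 5: u0 ∈ [0, 3/22)
j=5 picked index 6: u0 ∈ [1/88, 19/88)
j=6 picked index 6: u0 ∈ [-5/44, 1/11)
j=7 picked index 7: u0 ∈ [-3/88, 1/8)
intersection: [1/88, 1/22)

1/88 1/22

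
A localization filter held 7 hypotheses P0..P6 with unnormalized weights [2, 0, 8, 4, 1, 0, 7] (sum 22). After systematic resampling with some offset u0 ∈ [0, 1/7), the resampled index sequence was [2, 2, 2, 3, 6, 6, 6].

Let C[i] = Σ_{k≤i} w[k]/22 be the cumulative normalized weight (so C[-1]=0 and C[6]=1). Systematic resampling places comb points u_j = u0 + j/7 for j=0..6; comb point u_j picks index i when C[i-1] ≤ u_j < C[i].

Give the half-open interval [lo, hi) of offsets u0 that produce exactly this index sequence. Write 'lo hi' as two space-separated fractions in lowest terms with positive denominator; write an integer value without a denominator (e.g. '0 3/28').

17/154 1/7

C = [1/11, 1/11, 5/11, 7/11, 15/22, 15/22, 1]
j=0 picked index 2: u0 ∈ [1/11, 5/11)
j=1 picked index 2: u0 ∈ [-4/77, 24/77)
j=2 picked index 2: u0 ∈ [-15/77, 13/77)
j=3 picked index 3: u0 ∈ [2/77, 16/77)
j=4 picked index 6: u0 ∈ [17/154, 3/7)
j=5 picked index 6: u0 ∈ [-5/154, 2/7)
j=6 picked index 6: u0 ∈ [-27/154, 1/7)
intersection: [17/154, 1/7)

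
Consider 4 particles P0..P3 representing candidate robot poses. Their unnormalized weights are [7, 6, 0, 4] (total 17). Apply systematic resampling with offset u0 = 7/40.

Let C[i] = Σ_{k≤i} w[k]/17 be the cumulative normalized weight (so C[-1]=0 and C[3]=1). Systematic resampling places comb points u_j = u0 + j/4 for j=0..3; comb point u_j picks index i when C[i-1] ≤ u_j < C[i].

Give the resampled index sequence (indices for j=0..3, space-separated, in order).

0 1 1 3

C = [7/17, 13/17, 13/17, 1]
j=0: u_0=7/40 ∈ [0, 7/17) → index 0
j=1: u_1=17/40 ∈ [7/17, 13/17) → index 1
j=2: u_2=27/40 ∈ [7/17, 13/17) → index 1
j=3: u_3=37/40 ∈ [13/17, 1) → index 3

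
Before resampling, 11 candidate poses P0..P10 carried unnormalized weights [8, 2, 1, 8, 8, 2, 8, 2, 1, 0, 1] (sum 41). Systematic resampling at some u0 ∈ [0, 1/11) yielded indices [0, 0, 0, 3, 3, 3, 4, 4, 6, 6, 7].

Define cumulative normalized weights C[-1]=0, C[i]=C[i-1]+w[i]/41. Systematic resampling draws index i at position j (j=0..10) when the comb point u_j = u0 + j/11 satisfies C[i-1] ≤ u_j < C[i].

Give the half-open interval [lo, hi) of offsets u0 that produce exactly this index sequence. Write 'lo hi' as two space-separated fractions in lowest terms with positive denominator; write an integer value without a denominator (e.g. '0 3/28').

0 4/451

C = [8/41, 10/41, 11/41, 19/41, 27/41, 29/41, 37/41, 39/41, 40/41, 40/41, 1]
j=0 picked index 0: u0 ∈ [0, 8/41)
j=1 picked index 0: u0 ∈ [-1/11, 47/451)
j=2 picked index 0: u0 ∈ [-2/11, 6/451)
j=3 picked index 3: u0 ∈ [-2/451, 86/451)
j=4 picked index 3: u0 ∈ [-43/451, 45/451)
j=5 picked index 3: u0 ∈ [-84/451, 4/451)
j=6 picked index 4: u0 ∈ [-37/451, 51/451)
j=7 picked index 4: u0 ∈ [-78/451, 10/451)
j=8 picked index 6: u0 ∈ [-9/451, 79/451)
j=9 picked index 6: u0 ∈ [-50/451, 38/451)
j=10 picked index 7: u0 ∈ [-3/451, 19/451)
intersection: [0, 4/451)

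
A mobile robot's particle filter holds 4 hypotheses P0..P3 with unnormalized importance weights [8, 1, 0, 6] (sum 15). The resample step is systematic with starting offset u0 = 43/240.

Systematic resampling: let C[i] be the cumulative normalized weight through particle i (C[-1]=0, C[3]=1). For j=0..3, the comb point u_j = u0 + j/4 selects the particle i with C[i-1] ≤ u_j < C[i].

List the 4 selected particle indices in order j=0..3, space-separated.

0 0 3 3

C = [8/15, 3/5, 3/5, 1]
j=0: u_0=43/240 ∈ [0, 8/15) → index 0
j=1: u_1=103/240 ∈ [0, 8/15) → index 0
j=2: u_2=163/240 ∈ [3/5, 1) → index 3
j=3: u_3=223/240 ∈ [3/5, 1) → index 3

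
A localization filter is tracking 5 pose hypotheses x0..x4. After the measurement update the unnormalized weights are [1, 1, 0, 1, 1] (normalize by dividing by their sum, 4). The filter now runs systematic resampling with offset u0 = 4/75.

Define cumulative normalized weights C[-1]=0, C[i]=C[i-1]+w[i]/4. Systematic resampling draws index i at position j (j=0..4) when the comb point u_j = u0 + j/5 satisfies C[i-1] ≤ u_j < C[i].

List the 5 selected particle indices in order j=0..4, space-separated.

0 1 1 3 4

C = [1/4, 1/2, 1/2, 3/4, 1]
j=0: u_0=4/75 ∈ [0, 1/4) → index 0
j=1: u_1=19/75 ∈ [1/4, 1/2) → index 1
j=2: u_2=34/75 ∈ [1/4, 1/2) → index 1
j=3: u_3=49/75 ∈ [1/2, 3/4) → index 3
j=4: u_4=64/75 ∈ [3/4, 1) → index 4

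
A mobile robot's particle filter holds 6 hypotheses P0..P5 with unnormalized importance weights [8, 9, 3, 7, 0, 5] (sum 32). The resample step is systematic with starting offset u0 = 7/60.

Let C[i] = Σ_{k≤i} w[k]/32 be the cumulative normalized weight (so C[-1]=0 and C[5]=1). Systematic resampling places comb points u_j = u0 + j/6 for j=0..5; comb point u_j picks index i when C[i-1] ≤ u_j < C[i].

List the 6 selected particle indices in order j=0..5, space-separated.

0 1 1 2 3 5

C = [1/4, 17/32, 5/8, 27/32, 27/32, 1]
j=0: u_0=7/60 ∈ [0, 1/4) → index 0
j=1: u_1=17/60 ∈ [1/4, 17/32) → index 1
j=2: u_2=9/20 ∈ [1/4, 17/32) → index 1
j=3: u_3=37/60 ∈ [17/32, 5/8) → index 2
j=4: u_4=47/60 ∈ [5/8, 27/32) → index 3
j=5: u_5=19/20 ∈ [27/32, 1) → index 5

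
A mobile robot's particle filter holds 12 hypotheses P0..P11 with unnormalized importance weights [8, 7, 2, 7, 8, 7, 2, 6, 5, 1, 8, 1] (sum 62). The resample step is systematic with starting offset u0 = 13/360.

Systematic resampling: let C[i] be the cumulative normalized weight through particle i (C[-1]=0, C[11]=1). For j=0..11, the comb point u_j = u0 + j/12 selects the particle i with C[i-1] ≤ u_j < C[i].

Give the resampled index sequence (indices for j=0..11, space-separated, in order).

0 0 1 3 3 4 5 5 7 8 10 10

C = [4/31, 15/62, 17/62, 12/31, 16/31, 39/62, 41/62, 47/62, 26/31, 53/62, 61/62, 1]
j=0: u_0=13/360 ∈ [0, 4/31) → index 0
j=1: u_1=43/360 ∈ [0, 4/31) → index 0
j=2: u_2=73/360 ∈ [4/31, 15/62) → index 1
j=3: u_3=103/360 ∈ [17/62, 12/31) → index 3
j=4: u_4=133/360 ∈ [17/62, 12/31) → index 3
j=5: u_5=163/360 ∈ [12/31, 16/31) → index 4
j=6: u_6=193/360 ∈ [16/31, 39/62) → index 5
j=7: u_7=223/360 ∈ [16/31, 39/62) → index 5
j=8: u_8=253/360 ∈ [41/62, 47/62) → index 7
j=9: u_9=283/360 ∈ [47/62, 26/31) → index 8
j=10: u_10=313/360 ∈ [53/62, 61/62) → index 10
j=11: u_11=343/360 ∈ [53/62, 61/62) → index 10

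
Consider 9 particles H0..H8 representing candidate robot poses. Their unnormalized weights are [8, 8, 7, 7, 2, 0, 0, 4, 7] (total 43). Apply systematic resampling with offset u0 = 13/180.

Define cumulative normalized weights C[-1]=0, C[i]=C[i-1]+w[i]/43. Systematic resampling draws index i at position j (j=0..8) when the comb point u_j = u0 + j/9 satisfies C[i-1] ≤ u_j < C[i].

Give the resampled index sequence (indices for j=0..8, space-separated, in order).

C = [8/43, 16/43, 23/43, 30/43, 32/43, 32/43, 32/43, 36/43, 1]
j=0: u_0=13/180 ∈ [0, 8/43) → index 0
j=1: u_1=11/60 ∈ [0, 8/43) → index 0
j=2: u_2=53/180 ∈ [8/43, 16/43) → index 1
j=3: u_3=73/180 ∈ [16/43, 23/43) → index 2
j=4: u_4=31/60 ∈ [16/43, 23/43) → index 2
j=5: u_5=113/180 ∈ [23/43, 30/43) → index 3
j=6: u_6=133/180 ∈ [30/43, 32/43) → index 4
j=7: u_7=17/20 ∈ [36/43, 1) → index 8
j=8: u_8=173/180 ∈ [36/43, 1) → index 8

0 0 1 2 2 3 4 8 8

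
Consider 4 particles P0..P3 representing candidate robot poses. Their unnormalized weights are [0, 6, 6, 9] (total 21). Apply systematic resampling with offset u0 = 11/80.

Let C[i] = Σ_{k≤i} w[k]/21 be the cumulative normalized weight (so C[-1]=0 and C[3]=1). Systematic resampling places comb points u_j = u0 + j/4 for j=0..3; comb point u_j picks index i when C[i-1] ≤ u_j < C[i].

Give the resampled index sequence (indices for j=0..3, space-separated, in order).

1 2 3 3

C = [0, 2/7, 4/7, 1]
j=0: u_0=11/80 ∈ [0, 2/7) → index 1
j=1: u_1=31/80 ∈ [2/7, 4/7) → index 2
j=2: u_2=51/80 ∈ [4/7, 1) → index 3
j=3: u_3=71/80 ∈ [4/7, 1) → index 3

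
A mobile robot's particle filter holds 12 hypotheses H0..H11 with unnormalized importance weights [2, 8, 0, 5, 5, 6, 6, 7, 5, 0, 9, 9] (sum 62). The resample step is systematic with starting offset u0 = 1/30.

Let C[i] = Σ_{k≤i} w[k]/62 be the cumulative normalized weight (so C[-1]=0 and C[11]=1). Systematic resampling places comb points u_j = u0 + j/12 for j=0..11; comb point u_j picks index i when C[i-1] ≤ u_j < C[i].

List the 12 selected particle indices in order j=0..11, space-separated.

C = [1/31, 5/31, 5/31, 15/62, 10/31, 13/31, 16/31, 39/62, 22/31, 22/31, 53/62, 1]
j=0: u_0=1/30 ∈ [1/31, 5/31) → index 1
j=1: u_1=7/60 ∈ [1/31, 5/31) → index 1
j=2: u_2=1/5 ∈ [5/31, 15/62) → index 3
j=3: u_3=17/60 ∈ [15/62, 10/31) → index 4
j=4: u_4=11/30 ∈ [10/31, 13/31) → index 5
j=5: u_5=9/20 ∈ [13/31, 16/31) → index 6
j=6: u_6=8/15 ∈ [16/31, 39/62) → index 7
j=7: u_7=37/60 ∈ [16/31, 39/62) → index 7
j=8: u_8=7/10 ∈ [39/62, 22/31) → index 8
j=9: u_9=47/60 ∈ [22/31, 53/62) → index 10
j=10: u_10=13/15 ∈ [53/62, 1) → index 11
j=11: u_11=19/20 ∈ [53/62, 1) → index 11

1 1 3 4 5 6 7 7 8 10 11 11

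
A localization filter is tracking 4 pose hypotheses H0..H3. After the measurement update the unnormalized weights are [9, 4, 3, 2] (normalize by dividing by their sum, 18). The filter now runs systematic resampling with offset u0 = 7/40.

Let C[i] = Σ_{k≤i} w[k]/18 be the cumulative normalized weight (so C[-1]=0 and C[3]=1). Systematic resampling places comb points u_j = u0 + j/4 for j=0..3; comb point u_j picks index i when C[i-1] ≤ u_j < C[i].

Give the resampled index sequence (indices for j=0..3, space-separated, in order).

0 0 1 3

C = [1/2, 13/18, 8/9, 1]
j=0: u_0=7/40 ∈ [0, 1/2) → index 0
j=1: u_1=17/40 ∈ [0, 1/2) → index 0
j=2: u_2=27/40 ∈ [1/2, 13/18) → index 1
j=3: u_3=37/40 ∈ [8/9, 1) → index 3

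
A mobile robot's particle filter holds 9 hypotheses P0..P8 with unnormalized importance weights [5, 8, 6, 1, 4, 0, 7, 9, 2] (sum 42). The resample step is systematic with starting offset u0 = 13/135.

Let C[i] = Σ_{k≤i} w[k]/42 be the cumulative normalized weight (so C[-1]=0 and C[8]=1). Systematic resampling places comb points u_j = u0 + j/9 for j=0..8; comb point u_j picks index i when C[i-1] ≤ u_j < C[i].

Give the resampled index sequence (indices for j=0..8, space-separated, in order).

C = [5/42, 13/42, 19/42, 10/21, 4/7, 4/7, 31/42, 20/21, 1]
j=0: u_0=13/135 ∈ [0, 5/42) → index 0
j=1: u_1=28/135 ∈ [5/42, 13/42) → index 1
j=2: u_2=43/135 ∈ [13/42, 19/42) → index 2
j=3: u_3=58/135 ∈ [13/42, 19/42) → index 2
j=4: u_4=73/135 ∈ [10/21, 4/7) → index 4
j=5: u_5=88/135 ∈ [4/7, 31/42) → index 6
j=6: u_6=103/135 ∈ [31/42, 20/21) → index 7
j=7: u_7=118/135 ∈ [31/42, 20/21) → index 7
j=8: u_8=133/135 ∈ [20/21, 1) → index 8

0 1 2 2 4 6 7 7 8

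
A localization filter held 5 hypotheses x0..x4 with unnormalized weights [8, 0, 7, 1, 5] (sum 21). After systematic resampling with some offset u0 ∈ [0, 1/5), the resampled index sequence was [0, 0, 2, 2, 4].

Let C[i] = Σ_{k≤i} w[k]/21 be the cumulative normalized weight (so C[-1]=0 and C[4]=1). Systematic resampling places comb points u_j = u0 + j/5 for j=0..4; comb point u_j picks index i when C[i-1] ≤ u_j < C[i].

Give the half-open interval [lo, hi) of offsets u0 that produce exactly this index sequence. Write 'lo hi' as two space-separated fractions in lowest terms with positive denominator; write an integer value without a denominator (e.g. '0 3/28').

C = [8/21, 8/21, 5/7, 16/21, 1]
j=0 picked index 0: u0 ∈ [0, 8/21)
j=1 picked index 0: u0 ∈ [-1/5, 19/105)
j=2 picked index 2: u0 ∈ [-2/105, 11/35)
j=3 picked index 2: u0 ∈ [-23/105, 4/35)
j=4 picked index 4: u0 ∈ [-4/105, 1/5)
intersection: [0, 4/35)

0 4/35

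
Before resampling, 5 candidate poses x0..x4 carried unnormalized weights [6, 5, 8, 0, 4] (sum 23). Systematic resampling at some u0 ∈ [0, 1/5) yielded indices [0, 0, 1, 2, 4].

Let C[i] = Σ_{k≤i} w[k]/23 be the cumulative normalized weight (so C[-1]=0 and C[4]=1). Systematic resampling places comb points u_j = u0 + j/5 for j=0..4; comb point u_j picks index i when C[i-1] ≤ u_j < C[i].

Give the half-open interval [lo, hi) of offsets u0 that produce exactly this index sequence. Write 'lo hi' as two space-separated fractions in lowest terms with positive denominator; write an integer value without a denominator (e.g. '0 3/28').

3/115 7/115

C = [6/23, 11/23, 19/23, 19/23, 1]
j=0 picked index 0: u0 ∈ [0, 6/23)
j=1 picked index 0: u0 ∈ [-1/5, 7/115)
j=2 picked index 1: u0 ∈ [-16/115, 9/115)
j=3 picked index 2: u0 ∈ [-14/115, 26/115)
j=4 picked index 4: u0 ∈ [3/115, 1/5)
intersection: [3/115, 7/115)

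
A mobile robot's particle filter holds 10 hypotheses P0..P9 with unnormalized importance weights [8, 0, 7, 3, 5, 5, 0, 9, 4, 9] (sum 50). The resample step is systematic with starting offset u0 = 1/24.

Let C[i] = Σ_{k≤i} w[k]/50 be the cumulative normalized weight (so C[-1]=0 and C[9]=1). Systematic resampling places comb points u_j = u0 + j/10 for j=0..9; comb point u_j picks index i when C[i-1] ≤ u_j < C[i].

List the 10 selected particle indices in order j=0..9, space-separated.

0 0 2 3 4 5 7 8 9 9

C = [4/25, 4/25, 3/10, 9/25, 23/50, 14/25, 14/25, 37/50, 41/50, 1]
j=0: u_0=1/24 ∈ [0, 4/25) → index 0
j=1: u_1=17/120 ∈ [0, 4/25) → index 0
j=2: u_2=29/120 ∈ [4/25, 3/10) → index 2
j=3: u_3=41/120 ∈ [3/10, 9/25) → index 3
j=4: u_4=53/120 ∈ [9/25, 23/50) → index 4
j=5: u_5=13/24 ∈ [23/50, 14/25) → index 5
j=6: u_6=77/120 ∈ [14/25, 37/50) → index 7
j=7: u_7=89/120 ∈ [37/50, 41/50) → index 8
j=8: u_8=101/120 ∈ [41/50, 1) → index 9
j=9: u_9=113/120 ∈ [41/50, 1) → index 9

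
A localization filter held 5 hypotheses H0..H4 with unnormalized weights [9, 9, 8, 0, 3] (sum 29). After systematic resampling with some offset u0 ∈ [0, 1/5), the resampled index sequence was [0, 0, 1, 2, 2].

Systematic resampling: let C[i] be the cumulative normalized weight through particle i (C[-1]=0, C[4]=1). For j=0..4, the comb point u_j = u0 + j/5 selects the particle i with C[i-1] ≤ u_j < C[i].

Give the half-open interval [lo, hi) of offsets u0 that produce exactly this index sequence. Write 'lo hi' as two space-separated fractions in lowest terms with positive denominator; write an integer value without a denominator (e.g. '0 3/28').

3/145 14/145

C = [9/29, 18/29, 26/29, 26/29, 1]
j=0 picked index 0: u0 ∈ [0, 9/29)
j=1 picked index 0: u0 ∈ [-1/5, 16/145)
j=2 picked index 1: u0 ∈ [-13/145, 32/145)
j=3 picked index 2: u0 ∈ [3/145, 43/145)
j=4 picked index 2: u0 ∈ [-26/145, 14/145)
intersection: [3/145, 14/145)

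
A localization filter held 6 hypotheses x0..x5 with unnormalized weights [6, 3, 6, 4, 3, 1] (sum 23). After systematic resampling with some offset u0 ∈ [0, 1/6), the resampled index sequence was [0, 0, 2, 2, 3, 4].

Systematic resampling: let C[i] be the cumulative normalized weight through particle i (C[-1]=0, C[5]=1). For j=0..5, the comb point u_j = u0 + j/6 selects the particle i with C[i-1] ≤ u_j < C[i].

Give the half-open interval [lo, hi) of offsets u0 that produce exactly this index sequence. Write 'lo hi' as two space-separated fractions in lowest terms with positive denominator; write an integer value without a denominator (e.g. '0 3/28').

4/69 13/138

C = [6/23, 9/23, 15/23, 19/23, 22/23, 1]
j=0 picked index 0: u0 ∈ [0, 6/23)
j=1 picked index 0: u0 ∈ [-1/6, 13/138)
j=2 picked index 2: u0 ∈ [4/69, 22/69)
j=3 picked index 2: u0 ∈ [-5/46, 7/46)
j=4 picked index 3: u0 ∈ [-1/69, 11/69)
j=5 picked index 4: u0 ∈ [-1/138, 17/138)
intersection: [4/69, 13/138)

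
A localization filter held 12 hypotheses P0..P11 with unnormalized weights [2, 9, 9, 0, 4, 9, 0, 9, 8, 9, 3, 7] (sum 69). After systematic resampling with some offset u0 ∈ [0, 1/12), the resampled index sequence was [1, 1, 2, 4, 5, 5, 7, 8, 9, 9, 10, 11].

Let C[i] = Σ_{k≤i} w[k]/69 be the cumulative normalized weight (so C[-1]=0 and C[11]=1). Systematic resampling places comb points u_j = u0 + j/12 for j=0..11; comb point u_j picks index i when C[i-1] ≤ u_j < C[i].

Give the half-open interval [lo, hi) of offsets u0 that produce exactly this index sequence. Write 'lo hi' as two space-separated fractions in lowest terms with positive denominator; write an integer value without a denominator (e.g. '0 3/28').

4/69 17/276

C = [2/69, 11/69, 20/69, 20/69, 8/23, 11/23, 11/23, 14/23, 50/69, 59/69, 62/69, 1]
j=0 picked index 1: u0 ∈ [2/69, 11/69)
j=1 picked index 1: u0 ∈ [-5/92, 7/92)
j=2 picked index 2: u0 ∈ [-1/138, 17/138)
j=3 picked index 4: u0 ∈ [11/276, 9/92)
j=4 picked index 5: u0 ∈ [1/69, 10/69)
j=5 picked index 5: u0 ∈ [-19/276, 17/276)
j=6 picked index 7: u0 ∈ [-1/46, 5/46)
j=7 picked index 8: u0 ∈ [7/276, 13/92)
j=8 picked index 9: u0 ∈ [4/69, 13/69)
j=9 picked index 9: u0 ∈ [-7/276, 29/276)
j=10 picked index 10: u0 ∈ [1/46, 3/46)
j=11 picked index 11: u0 ∈ [-5/276, 1/12)
intersection: [4/69, 17/276)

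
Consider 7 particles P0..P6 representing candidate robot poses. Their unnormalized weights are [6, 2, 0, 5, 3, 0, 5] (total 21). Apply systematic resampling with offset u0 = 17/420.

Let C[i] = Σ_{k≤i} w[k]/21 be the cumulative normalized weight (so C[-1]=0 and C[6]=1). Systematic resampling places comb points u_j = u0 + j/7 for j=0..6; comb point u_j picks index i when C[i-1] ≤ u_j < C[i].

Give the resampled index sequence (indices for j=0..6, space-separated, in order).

C = [2/7, 8/21, 8/21, 13/21, 16/21, 16/21, 1]
j=0: u_0=17/420 ∈ [0, 2/7) → index 0
j=1: u_1=11/60 ∈ [0, 2/7) → index 0
j=2: u_2=137/420 ∈ [2/7, 8/21) → index 1
j=3: u_3=197/420 ∈ [8/21, 13/21) → index 3
j=4: u_4=257/420 ∈ [8/21, 13/21) → index 3
j=5: u_5=317/420 ∈ [13/21, 16/21) → index 4
j=6: u_6=377/420 ∈ [16/21, 1) → index 6

0 0 1 3 3 4 6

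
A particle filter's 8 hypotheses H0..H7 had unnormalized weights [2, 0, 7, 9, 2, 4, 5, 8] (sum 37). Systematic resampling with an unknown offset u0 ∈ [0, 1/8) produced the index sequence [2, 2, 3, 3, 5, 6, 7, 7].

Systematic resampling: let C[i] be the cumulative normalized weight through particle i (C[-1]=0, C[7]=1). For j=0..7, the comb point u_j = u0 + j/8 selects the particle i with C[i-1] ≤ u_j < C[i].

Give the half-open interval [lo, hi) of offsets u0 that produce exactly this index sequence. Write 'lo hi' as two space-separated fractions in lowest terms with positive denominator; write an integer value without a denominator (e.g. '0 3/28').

2/37 33/296

C = [2/37, 2/37, 9/37, 18/37, 20/37, 24/37, 29/37, 1]
j=0 picked index 2: u0 ∈ [2/37, 9/37)
j=1 picked index 2: u0 ∈ [-21/296, 35/296)
j=2 picked index 3: u0 ∈ [-1/148, 35/148)
j=3 picked index 3: u0 ∈ [-39/296, 33/296)
j=4 picked index 5: u0 ∈ [3/74, 11/74)
j=5 picked index 6: u0 ∈ [7/296, 47/296)
j=6 picked index 7: u0 ∈ [5/148, 1/4)
j=7 picked index 7: u0 ∈ [-27/296, 1/8)
intersection: [2/37, 33/296)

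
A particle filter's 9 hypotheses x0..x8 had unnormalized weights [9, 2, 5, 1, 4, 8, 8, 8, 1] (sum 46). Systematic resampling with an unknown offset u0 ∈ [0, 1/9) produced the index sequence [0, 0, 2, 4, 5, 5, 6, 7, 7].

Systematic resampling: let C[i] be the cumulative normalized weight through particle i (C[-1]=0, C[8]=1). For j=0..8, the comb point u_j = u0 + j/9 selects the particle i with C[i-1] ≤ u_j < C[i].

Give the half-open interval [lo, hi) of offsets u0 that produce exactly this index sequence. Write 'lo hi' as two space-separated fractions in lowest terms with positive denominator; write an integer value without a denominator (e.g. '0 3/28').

C = [9/46, 11/46, 8/23, 17/46, 21/46, 29/46, 37/46, 45/46, 1]
j=0 picked index 0: u0 ∈ [0, 9/46)
j=1 picked index 0: u0 ∈ [-1/9, 35/414)
j=2 picked index 2: u0 ∈ [7/414, 26/207)
j=3 picked index 4: u0 ∈ [5/138, 17/138)
j=4 picked index 5: u0 ∈ [5/414, 77/414)
j=5 picked index 5: u0 ∈ [-41/414, 31/414)
j=6 picked index 6: u0 ∈ [-5/138, 19/138)
j=7 picked index 7: u0 ∈ [11/414, 83/414)
j=8 picked index 7: u0 ∈ [-35/414, 37/414)
intersection: [5/138, 31/414)

5/138 31/414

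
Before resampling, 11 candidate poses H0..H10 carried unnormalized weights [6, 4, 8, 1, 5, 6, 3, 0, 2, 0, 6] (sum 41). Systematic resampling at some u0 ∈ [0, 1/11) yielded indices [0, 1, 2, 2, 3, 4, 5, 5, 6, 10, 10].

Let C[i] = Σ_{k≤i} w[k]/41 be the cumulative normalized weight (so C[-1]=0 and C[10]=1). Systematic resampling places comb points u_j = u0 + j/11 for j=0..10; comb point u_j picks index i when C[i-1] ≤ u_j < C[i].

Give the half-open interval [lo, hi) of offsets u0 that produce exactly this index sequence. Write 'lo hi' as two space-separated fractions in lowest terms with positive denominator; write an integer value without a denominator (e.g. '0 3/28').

34/451 35/451

C = [6/41, 10/41, 18/41, 19/41, 24/41, 30/41, 33/41, 33/41, 35/41, 35/41, 1]
j=0 picked index 0: u0 ∈ [0, 6/41)
j=1 picked index 1: u0 ∈ [25/451, 69/451)
j=2 picked index 2: u0 ∈ [28/451, 116/451)
j=3 picked index 2: u0 ∈ [-13/451, 75/451)
j=4 picked index 3: u0 ∈ [34/451, 45/451)
j=5 picked index 4: u0 ∈ [4/451, 59/451)
j=6 picked index 5: u0 ∈ [18/451, 84/451)
j=7 picked index 5: u0 ∈ [-23/451, 43/451)
j=8 picked index 6: u0 ∈ [2/451, 35/451)
j=9 picked index 10: u0 ∈ [16/451, 2/11)
j=10 picked index 10: u0 ∈ [-25/451, 1/11)
intersection: [34/451, 35/451)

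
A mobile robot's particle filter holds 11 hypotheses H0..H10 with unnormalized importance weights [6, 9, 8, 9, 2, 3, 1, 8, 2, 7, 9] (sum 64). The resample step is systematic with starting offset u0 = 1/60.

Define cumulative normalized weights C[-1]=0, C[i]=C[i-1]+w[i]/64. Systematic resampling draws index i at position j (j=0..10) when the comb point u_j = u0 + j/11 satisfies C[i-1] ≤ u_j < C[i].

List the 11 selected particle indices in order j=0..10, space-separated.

0 1 1 2 3 3 5 7 8 9 10

C = [3/32, 15/64, 23/64, 1/2, 17/32, 37/64, 19/32, 23/32, 3/4, 55/64, 1]
j=0: u_0=1/60 ∈ [0, 3/32) → index 0
j=1: u_1=71/660 ∈ [3/32, 15/64) → index 1
j=2: u_2=131/660 ∈ [3/32, 15/64) → index 1
j=3: u_3=191/660 ∈ [15/64, 23/64) → index 2
j=4: u_4=251/660 ∈ [23/64, 1/2) → index 3
j=5: u_5=311/660 ∈ [23/64, 1/2) → index 3
j=6: u_6=371/660 ∈ [17/32, 37/64) → index 5
j=7: u_7=431/660 ∈ [19/32, 23/32) → index 7
j=8: u_8=491/660 ∈ [23/32, 3/4) → index 8
j=9: u_9=551/660 ∈ [3/4, 55/64) → index 9
j=10: u_10=611/660 ∈ [55/64, 1) → index 10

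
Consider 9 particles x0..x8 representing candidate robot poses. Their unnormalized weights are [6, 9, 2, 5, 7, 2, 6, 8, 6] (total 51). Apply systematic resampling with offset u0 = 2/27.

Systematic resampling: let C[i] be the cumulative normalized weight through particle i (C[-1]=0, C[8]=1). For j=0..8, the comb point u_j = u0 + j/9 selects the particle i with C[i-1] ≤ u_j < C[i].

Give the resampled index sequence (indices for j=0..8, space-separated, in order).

0 1 2 3 4 6 7 7 8

C = [2/17, 5/17, 1/3, 22/51, 29/51, 31/51, 37/51, 15/17, 1]
j=0: u_0=2/27 ∈ [0, 2/17) → index 0
j=1: u_1=5/27 ∈ [2/17, 5/17) → index 1
j=2: u_2=8/27 ∈ [5/17, 1/3) → index 2
j=3: u_3=11/27 ∈ [1/3, 22/51) → index 3
j=4: u_4=14/27 ∈ [22/51, 29/51) → index 4
j=5: u_5=17/27 ∈ [31/51, 37/51) → index 6
j=6: u_6=20/27 ∈ [37/51, 15/17) → index 7
j=7: u_7=23/27 ∈ [37/51, 15/17) → index 7
j=8: u_8=26/27 ∈ [15/17, 1) → index 8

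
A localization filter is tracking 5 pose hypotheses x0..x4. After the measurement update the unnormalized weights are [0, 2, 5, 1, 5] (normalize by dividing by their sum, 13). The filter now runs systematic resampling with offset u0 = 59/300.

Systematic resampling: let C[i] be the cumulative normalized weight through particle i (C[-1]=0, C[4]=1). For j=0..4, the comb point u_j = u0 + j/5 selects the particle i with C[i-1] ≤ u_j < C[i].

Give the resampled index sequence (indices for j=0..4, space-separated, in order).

2 2 3 4 4

C = [0, 2/13, 7/13, 8/13, 1]
j=0: u_0=59/300 ∈ [2/13, 7/13) → index 2
j=1: u_1=119/300 ∈ [2/13, 7/13) → index 2
j=2: u_2=179/300 ∈ [7/13, 8/13) → index 3
j=3: u_3=239/300 ∈ [8/13, 1) → index 4
j=4: u_4=299/300 ∈ [8/13, 1) → index 4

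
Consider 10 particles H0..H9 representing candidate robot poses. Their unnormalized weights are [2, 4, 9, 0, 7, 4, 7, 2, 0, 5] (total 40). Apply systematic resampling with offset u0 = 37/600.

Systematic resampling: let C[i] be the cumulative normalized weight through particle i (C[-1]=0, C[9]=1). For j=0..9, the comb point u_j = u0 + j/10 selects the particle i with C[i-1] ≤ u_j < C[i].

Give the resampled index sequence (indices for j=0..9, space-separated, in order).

C = [1/20, 3/20, 3/8, 3/8, 11/20, 13/20, 33/40, 7/8, 7/8, 1]
j=0: u_0=37/600 ∈ [1/20, 3/20) → index 1
j=1: u_1=97/600 ∈ [3/20, 3/8) → index 2
j=2: u_2=157/600 ∈ [3/20, 3/8) → index 2
j=3: u_3=217/600 ∈ [3/20, 3/8) → index 2
j=4: u_4=277/600 ∈ [3/8, 11/20) → index 4
j=5: u_5=337/600 ∈ [11/20, 13/20) → index 5
j=6: u_6=397/600 ∈ [13/20, 33/40) → index 6
j=7: u_7=457/600 ∈ [13/20, 33/40) → index 6
j=8: u_8=517/600 ∈ [33/40, 7/8) → index 7
j=9: u_9=577/600 ∈ [7/8, 1) → index 9

1 2 2 2 4 5 6 6 7 9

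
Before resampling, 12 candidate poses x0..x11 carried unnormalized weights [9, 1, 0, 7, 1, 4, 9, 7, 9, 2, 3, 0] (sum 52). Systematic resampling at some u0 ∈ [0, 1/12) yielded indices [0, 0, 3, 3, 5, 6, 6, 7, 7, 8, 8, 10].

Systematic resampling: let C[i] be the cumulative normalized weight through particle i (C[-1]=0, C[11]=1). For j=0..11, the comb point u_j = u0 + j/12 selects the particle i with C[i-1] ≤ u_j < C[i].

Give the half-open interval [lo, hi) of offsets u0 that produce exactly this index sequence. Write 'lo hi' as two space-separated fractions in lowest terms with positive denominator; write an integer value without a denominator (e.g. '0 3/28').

1/39 5/78

C = [9/52, 5/26, 5/26, 17/52, 9/26, 11/26, 31/52, 19/26, 47/52, 49/52, 1, 1]
j=0 picked index 0: u0 ∈ [0, 9/52)
j=1 picked index 0: u0 ∈ [-1/12, 7/78)
j=2 picked index 3: u0 ∈ [1/39, 25/156)
j=3 picked index 3: u0 ∈ [-3/52, 1/13)
j=4 picked index 5: u0 ∈ [1/78, 7/78)
j=5 picked index 6: u0 ∈ [1/156, 7/39)
j=6 picked index 6: u0 ∈ [-1/13, 5/52)
j=7 picked index 7: u0 ∈ [1/78, 23/156)
j=8 picked index 7: u0 ∈ [-11/156, 5/78)
j=9 picked index 8: u0 ∈ [-1/52, 2/13)
j=10 picked index 8: u0 ∈ [-4/39, 11/156)
j=11 picked index 10: u0 ∈ [1/39, 1/12)
intersection: [1/39, 5/78)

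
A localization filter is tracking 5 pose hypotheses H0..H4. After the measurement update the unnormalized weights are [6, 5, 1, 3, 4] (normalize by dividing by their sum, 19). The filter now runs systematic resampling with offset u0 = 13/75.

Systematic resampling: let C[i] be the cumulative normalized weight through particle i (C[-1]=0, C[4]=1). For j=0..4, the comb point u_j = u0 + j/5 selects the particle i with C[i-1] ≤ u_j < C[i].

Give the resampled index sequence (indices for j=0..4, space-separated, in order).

0 1 1 3 4

C = [6/19, 11/19, 12/19, 15/19, 1]
j=0: u_0=13/75 ∈ [0, 6/19) → index 0
j=1: u_1=28/75 ∈ [6/19, 11/19) → index 1
j=2: u_2=43/75 ∈ [6/19, 11/19) → index 1
j=3: u_3=58/75 ∈ [12/19, 15/19) → index 3
j=4: u_4=73/75 ∈ [15/19, 1) → index 4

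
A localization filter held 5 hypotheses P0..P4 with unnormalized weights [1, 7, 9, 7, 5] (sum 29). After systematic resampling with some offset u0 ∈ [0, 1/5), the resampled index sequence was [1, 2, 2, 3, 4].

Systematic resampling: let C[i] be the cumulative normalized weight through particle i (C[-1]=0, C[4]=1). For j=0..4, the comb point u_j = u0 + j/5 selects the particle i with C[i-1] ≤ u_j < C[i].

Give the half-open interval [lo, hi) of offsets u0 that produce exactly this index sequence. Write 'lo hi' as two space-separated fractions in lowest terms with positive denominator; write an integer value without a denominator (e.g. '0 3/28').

C = [1/29, 8/29, 17/29, 24/29, 1]
j=0 picked index 1: u0 ∈ [1/29, 8/29)
j=1 picked index 2: u0 ∈ [11/145, 56/145)
j=2 picked index 2: u0 ∈ [-18/145, 27/145)
j=3 picked index 3: u0 ∈ [-2/145, 33/145)
j=4 picked index 4: u0 ∈ [4/145, 1/5)
intersection: [11/145, 27/145)

11/145 27/145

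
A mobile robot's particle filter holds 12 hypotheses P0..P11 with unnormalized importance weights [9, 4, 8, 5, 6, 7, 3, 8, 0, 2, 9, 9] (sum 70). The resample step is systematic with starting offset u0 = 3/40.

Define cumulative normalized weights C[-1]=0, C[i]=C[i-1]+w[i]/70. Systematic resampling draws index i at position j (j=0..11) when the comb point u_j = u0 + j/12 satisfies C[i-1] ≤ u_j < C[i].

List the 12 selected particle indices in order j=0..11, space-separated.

C = [9/70, 13/70, 3/10, 13/35, 16/35, 39/70, 3/5, 5/7, 5/7, 26/35, 61/70, 1]
j=0: u_0=3/40 ∈ [0, 9/70) → index 0
j=1: u_1=19/120 ∈ [9/70, 13/70) → index 1
j=2: u_2=29/120 ∈ [13/70, 3/10) → index 2
j=3: u_3=13/40 ∈ [3/10, 13/35) → index 3
j=4: u_4=49/120 ∈ [13/35, 16/35) → index 4
j=5: u_5=59/120 ∈ [16/35, 39/70) → index 5
j=6: u_6=23/40 ∈ [39/70, 3/5) → index 6
j=7: u_7=79/120 ∈ [3/5, 5/7) → index 7
j=8: u_8=89/120 ∈ [5/7, 26/35) → index 9
j=9: u_9=33/40 ∈ [26/35, 61/70) → index 10
j=10: u_10=109/120 ∈ [61/70, 1) → index 11
j=11: u_11=119/120 ∈ [61/70, 1) → index 11

0 1 2 3 4 5 6 7 9 10 11 11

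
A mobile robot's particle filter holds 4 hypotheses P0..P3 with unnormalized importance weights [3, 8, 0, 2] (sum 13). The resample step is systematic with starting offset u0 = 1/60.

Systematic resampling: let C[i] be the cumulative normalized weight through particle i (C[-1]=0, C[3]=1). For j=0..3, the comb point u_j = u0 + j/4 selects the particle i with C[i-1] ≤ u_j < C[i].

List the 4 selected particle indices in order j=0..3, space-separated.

0 1 1 1

C = [3/13, 11/13, 11/13, 1]
j=0: u_0=1/60 ∈ [0, 3/13) → index 0
j=1: u_1=4/15 ∈ [3/13, 11/13) → index 1
j=2: u_2=31/60 ∈ [3/13, 11/13) → index 1
j=3: u_3=23/30 ∈ [3/13, 11/13) → index 1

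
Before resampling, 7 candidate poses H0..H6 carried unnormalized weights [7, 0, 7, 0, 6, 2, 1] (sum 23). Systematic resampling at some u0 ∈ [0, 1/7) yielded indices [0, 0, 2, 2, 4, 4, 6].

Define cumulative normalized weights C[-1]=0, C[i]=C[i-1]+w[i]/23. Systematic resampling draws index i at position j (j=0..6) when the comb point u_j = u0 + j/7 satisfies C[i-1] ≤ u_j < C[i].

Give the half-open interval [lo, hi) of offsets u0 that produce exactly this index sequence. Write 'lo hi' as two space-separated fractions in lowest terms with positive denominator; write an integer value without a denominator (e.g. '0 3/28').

C = [7/23, 7/23, 14/23, 14/23, 20/23, 22/23, 1]
j=0 picked index 0: u0 ∈ [0, 7/23)
j=1 picked index 0: u0 ∈ [-1/7, 26/161)
j=2 picked index 2: u0 ∈ [3/161, 52/161)
j=3 picked index 2: u0 ∈ [-20/161, 29/161)
j=4 picked index 4: u0 ∈ [6/161, 48/161)
j=5 picked index 4: u0 ∈ [-17/161, 25/161)
j=6 picked index 6: u0 ∈ [16/161, 1/7)
intersection: [16/161, 1/7)

16/161 1/7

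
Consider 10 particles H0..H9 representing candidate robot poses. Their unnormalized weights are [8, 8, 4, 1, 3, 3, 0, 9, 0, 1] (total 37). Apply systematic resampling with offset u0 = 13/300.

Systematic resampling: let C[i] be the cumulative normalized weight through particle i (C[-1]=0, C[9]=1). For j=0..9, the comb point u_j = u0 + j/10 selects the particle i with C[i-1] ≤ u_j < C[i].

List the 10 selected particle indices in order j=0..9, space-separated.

C = [8/37, 16/37, 20/37, 21/37, 24/37, 27/37, 27/37, 36/37, 36/37, 1]
j=0: u_0=13/300 ∈ [0, 8/37) → index 0
j=1: u_1=43/300 ∈ [0, 8/37) → index 0
j=2: u_2=73/300 ∈ [8/37, 16/37) → index 1
j=3: u_3=103/300 ∈ [8/37, 16/37) → index 1
j=4: u_4=133/300 ∈ [16/37, 20/37) → index 2
j=5: u_5=163/300 ∈ [20/37, 21/37) → index 3
j=6: u_6=193/300 ∈ [21/37, 24/37) → index 4
j=7: u_7=223/300 ∈ [27/37, 36/37) → index 7
j=8: u_8=253/300 ∈ [27/37, 36/37) → index 7
j=9: u_9=283/300 ∈ [27/37, 36/37) → index 7

0 0 1 1 2 3 4 7 7 7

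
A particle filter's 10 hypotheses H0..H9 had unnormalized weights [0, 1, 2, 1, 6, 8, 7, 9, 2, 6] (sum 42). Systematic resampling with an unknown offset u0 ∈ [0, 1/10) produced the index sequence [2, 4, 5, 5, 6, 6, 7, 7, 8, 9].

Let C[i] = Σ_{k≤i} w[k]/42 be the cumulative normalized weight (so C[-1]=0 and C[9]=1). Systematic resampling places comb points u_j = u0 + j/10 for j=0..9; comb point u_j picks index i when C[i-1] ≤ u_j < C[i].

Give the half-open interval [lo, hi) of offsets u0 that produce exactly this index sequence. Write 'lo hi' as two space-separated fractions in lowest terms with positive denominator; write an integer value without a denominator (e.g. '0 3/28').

4/105 2/35

C = [0, 1/42, 1/14, 2/21, 5/21, 3/7, 25/42, 17/21, 6/7, 1]
j=0 picked index 2: u0 ∈ [1/42, 1/14)
j=1 picked index 4: u0 ∈ [-1/210, 29/210)
j=2 picked index 5: u0 ∈ [4/105, 8/35)
j=3 picked index 5: u0 ∈ [-13/210, 9/70)
j=4 picked index 6: u0 ∈ [1/35, 41/210)
j=5 picked index 6: u0 ∈ [-1/14, 2/21)
j=6 picked index 7: u0 ∈ [-1/210, 22/105)
j=7 picked index 7: u0 ∈ [-11/105, 23/210)
j=8 picked index 8: u0 ∈ [1/105, 2/35)
j=9 picked index 9: u0 ∈ [-3/70, 1/10)
intersection: [4/105, 2/35)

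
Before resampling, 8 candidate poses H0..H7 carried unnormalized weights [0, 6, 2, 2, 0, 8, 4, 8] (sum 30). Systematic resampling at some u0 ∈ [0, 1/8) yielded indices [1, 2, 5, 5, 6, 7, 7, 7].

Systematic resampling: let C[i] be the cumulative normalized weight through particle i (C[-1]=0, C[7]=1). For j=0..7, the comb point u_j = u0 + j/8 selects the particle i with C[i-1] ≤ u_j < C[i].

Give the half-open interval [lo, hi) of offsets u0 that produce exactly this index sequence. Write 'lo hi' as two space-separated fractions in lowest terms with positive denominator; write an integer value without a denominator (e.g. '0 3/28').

C = [0, 1/5, 4/15, 1/3, 1/3, 3/5, 11/15, 1]
j=0 picked index 1: u0 ∈ [0, 1/5)
j=1 picked index 2: u0 ∈ [3/40, 17/120)
j=2 picked index 5: u0 ∈ [1/12, 7/20)
j=3 picked index 5: u0 ∈ [-1/24, 9/40)
j=4 picked index 6: u0 ∈ [1/10, 7/30)
j=5 picked index 7: u0 ∈ [13/120, 3/8)
j=6 picked index 7: u0 ∈ [-1/60, 1/4)
j=7 picked index 7: u0 ∈ [-17/120, 1/8)
intersection: [13/120, 1/8)

13/120 1/8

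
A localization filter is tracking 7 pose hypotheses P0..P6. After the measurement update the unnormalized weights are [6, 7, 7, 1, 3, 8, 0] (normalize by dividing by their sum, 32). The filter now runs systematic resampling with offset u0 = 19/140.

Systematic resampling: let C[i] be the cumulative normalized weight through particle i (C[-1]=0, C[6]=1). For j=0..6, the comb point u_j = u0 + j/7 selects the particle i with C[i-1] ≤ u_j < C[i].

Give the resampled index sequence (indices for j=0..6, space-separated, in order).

C = [3/16, 13/32, 5/8, 21/32, 3/4, 1, 1]
j=0: u_0=19/140 ∈ [0, 3/16) → index 0
j=1: u_1=39/140 ∈ [3/16, 13/32) → index 1
j=2: u_2=59/140 ∈ [13/32, 5/8) → index 2
j=3: u_3=79/140 ∈ [13/32, 5/8) → index 2
j=4: u_4=99/140 ∈ [21/32, 3/4) → index 4
j=5: u_5=17/20 ∈ [3/4, 1) → index 5
j=6: u_6=139/140 ∈ [3/4, 1) → index 5

0 1 2 2 4 5 5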